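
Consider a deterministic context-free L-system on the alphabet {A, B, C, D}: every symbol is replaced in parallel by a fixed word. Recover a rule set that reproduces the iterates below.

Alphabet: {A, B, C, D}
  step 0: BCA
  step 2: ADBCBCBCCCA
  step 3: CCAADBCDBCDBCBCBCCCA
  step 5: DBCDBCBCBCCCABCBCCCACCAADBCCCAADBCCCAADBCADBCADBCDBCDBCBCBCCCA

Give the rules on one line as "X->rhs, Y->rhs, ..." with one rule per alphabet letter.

A->CCA, B->D, C->BC, D->A

  step 2 ⇒ step 3: ADBCBCBCCCA ⇒ CCA·A·D·BC·D·BC·D·BC·BC·BC·CCA
    A ↦ CCA
    B ↦ D
    C ↦ BC
    D ↦ A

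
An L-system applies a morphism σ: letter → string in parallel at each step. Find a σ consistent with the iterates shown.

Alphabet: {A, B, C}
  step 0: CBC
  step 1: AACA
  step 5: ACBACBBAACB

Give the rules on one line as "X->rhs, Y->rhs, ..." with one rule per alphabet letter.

  step 0 ⇒ step 1: CBC ⇒ A·AC·A
    B ↦ AC
    C ↦ A
    A ↦ B  (constrained at step 1)

A->B, B->AC, C->A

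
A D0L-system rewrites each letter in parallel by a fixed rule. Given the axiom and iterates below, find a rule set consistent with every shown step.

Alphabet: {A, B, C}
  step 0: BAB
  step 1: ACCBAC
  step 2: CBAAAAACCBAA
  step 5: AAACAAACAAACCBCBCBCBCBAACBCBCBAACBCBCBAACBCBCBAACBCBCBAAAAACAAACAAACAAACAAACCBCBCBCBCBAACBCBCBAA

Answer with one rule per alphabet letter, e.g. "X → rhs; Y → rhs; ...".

A->CB, B->AC, C->AA

  step 1 ⇒ step 2: ACCBAC ⇒ CB·AA·AA·AC·CB·AA
    A ↦ CB
    B ↦ AC
    C ↦ AA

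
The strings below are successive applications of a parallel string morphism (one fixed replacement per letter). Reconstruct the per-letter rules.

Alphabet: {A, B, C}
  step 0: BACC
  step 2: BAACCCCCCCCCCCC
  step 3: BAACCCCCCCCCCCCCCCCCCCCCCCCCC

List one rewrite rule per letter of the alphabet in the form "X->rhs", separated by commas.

  step 2 ⇒ step 3: BAACCCCCCCCCCCC ⇒ BAA·C·C·CC·CC·CC·CC·CC·CC·CC·CC·CC·CC·CC·CC
    A ↦ C
    B ↦ BAA
    C ↦ CC

A->C, B->BAA, C->CC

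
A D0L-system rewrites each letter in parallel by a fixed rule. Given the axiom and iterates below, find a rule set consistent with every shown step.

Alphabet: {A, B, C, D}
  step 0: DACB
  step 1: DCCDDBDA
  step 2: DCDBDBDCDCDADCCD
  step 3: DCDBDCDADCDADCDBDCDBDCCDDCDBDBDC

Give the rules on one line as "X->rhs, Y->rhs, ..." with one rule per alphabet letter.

  step 2 ⇒ step 3: DCDBDBDCDCDADCCD ⇒ DC·DB·DC·DA·DC·DA·DC·DB·DC·DB·DC·CD·DC·DB·DB·DC
    A ↦ CD
    B ↦ DA
    C ↦ DB
    D ↦ DC

A->CD, B->DA, C->DB, D->DC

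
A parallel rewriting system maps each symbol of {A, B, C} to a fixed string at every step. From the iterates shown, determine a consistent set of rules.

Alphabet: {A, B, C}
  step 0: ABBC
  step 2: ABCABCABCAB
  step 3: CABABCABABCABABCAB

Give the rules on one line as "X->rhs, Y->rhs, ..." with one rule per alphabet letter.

A->C, B->AB, C->AB

  step 2 ⇒ step 3: ABCABCABCAB ⇒ C·AB·AB·C·AB·AB·C·AB·AB·C·AB
    A ↦ C
    B ↦ AB
    C ↦ AB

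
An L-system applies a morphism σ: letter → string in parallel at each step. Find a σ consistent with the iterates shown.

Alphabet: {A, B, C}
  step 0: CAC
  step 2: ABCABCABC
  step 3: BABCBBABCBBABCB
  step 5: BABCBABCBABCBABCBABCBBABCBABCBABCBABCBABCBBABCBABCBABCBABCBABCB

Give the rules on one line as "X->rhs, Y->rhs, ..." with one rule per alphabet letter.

  step 2 ⇒ step 3: ABCABCABC ⇒ B·ABC·B·B·ABC·B·B·ABC·B
    A ↦ B
    B ↦ ABC
    C ↦ B

A->B, B->ABC, C->B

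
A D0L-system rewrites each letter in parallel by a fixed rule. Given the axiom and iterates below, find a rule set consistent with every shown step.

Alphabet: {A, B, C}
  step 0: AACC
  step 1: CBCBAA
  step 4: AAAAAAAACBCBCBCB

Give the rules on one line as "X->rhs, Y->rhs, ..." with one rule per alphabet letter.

A->CB, B->A, C->A

  step 0 ⇒ step 1: AACC ⇒ CB·CB·A·A
    A ↦ CB
    C ↦ A
    B ↦ A  (constrained at step 1)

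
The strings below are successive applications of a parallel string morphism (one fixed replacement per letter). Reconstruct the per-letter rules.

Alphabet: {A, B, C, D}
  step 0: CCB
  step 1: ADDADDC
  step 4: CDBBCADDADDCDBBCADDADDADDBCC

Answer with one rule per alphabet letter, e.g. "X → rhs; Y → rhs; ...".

A->CD, B->C, C->ADD, D->B

  step 0 ⇒ step 1: CCB ⇒ ADD·ADD·C
    B ↦ C
    C ↦ ADD
    A ↦ CD  (constrained at step 1)
    D ↦ B  (constrained at step 1)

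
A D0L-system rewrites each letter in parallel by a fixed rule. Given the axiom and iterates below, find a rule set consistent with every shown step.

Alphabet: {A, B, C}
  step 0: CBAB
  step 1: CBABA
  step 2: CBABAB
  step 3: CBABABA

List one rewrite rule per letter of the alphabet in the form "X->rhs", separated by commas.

A->B, B->A, C->CB

  step 2 ⇒ step 3: CBABAB ⇒ CB·A·B·A·B·A
    A ↦ B
    B ↦ A
    C ↦ CB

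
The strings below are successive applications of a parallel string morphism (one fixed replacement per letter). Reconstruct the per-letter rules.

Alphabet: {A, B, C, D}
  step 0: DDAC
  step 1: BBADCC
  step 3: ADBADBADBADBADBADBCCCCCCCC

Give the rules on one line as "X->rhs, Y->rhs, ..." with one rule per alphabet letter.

A->AD, B->ADB, C->CC, D->B

  step 0 ⇒ step 1: DDAC ⇒ B·B·AD·CC
    A ↦ AD
    C ↦ CC
    D ↦ B
    B ↦ ADB  (constrained at step 1)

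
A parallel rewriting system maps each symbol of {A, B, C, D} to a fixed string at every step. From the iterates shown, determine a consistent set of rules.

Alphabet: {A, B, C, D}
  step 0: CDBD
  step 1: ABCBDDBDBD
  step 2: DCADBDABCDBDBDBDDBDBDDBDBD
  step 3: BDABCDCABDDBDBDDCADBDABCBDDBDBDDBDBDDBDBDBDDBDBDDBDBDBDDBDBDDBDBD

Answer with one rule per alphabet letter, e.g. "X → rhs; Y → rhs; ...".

A->DCA, B->DBD, C->ABC, D->BD

  step 2 ⇒ step 3: DCADBDABCDBDBDBDDBDBDDBDBD ⇒ BD·ABC·DCA·BD·DBD·BD·DCA·DBD·ABC·BD·DBD·BD·DBD·BD·DBD·BD·BD·DBD·BD·DBD·BD·BD·DBD·BD·DBD·BD
    A ↦ DCA
    B ↦ DBD
    C ↦ ABC
    D ↦ BD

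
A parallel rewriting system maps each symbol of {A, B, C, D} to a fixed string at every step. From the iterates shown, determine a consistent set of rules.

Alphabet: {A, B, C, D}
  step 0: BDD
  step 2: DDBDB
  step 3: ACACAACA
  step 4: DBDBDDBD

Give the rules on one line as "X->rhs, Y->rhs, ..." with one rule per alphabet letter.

A->D, B->A, C->B, D->AC

  step 3 ⇒ step 4: ACACAACA ⇒ D·B·D·B·D·D·B·D
    A ↦ D
    C ↦ B
  step 2 ⇒ step 3: DDBDB ⇒ AC·AC·A·AC·A
    B ↦ A
  step 2 ⇒ step 3: DDBDB ⇒ AC·AC·A·AC·A
    D ↦ AC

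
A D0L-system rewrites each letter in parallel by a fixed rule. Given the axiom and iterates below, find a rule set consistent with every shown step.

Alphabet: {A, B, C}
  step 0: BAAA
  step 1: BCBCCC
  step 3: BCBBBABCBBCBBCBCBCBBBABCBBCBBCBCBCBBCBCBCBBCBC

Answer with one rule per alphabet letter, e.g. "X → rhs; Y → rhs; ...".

  step 0 ⇒ step 1: BAAA ⇒ BCB·C·C·C
    A ↦ C
    B ↦ BCB
    C ↦ BBA  (constrained at step 1)

A->C, B->BCB, C->BBA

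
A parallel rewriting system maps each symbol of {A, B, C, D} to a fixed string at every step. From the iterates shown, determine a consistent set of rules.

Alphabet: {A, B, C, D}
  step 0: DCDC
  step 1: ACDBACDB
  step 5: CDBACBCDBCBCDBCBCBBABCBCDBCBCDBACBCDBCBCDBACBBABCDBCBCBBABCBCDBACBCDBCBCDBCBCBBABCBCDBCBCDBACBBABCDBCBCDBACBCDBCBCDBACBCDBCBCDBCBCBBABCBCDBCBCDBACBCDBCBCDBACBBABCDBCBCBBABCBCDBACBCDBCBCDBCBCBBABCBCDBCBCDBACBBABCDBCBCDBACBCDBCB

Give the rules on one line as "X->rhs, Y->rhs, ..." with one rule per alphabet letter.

  step 0 ⇒ step 1: DCDC ⇒ A·CDB·A·CDB
    C ↦ CDB
    D ↦ A
    A ↦ BAB  (constrained at step 1)
    B ↦ CB  (constrained at step 1)

A->BAB, B->CB, C->CDB, D->A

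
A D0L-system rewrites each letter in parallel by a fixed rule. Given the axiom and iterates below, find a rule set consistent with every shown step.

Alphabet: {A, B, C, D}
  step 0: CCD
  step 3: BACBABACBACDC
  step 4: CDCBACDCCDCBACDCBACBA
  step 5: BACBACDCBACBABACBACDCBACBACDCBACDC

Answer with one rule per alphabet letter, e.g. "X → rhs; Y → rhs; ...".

  step 4 ⇒ step 5: CDCBACDCCDCBACDCBACBA ⇒ BA·C·BA·CD·C·BA·C·BA·BA·C·BA·CD·C·BA·C·BA·CD·C·BA·CD·C
    A ↦ C
    B ↦ CD
    C ↦ BA
    D ↦ C

A->C, B->CD, C->BA, D->C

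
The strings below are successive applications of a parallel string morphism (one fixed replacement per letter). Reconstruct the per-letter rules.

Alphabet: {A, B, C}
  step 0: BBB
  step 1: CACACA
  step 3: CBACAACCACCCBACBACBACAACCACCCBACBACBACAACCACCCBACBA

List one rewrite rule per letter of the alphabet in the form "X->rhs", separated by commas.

A->ACC, B->CA, C->CBA

  step 0 ⇒ step 1: BBB ⇒ CA·CA·CA
    B ↦ CA
    A ↦ ACC  (constrained at step 1)
    C ↦ CBA  (constrained at step 1)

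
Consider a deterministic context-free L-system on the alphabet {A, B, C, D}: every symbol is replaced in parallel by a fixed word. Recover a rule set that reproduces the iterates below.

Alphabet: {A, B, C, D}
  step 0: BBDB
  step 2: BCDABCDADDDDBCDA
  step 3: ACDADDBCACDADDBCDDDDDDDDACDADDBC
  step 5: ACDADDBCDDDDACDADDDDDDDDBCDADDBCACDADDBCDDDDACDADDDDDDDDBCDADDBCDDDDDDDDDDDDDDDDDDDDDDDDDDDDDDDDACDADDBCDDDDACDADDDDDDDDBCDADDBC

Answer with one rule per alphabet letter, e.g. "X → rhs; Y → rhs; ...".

A->BC, B->AC, C->DA, D->DD

  step 2 ⇒ step 3: BCDABCDADDDDBCDA ⇒ AC·DA·DD·BC·AC·DA·DD·BC·DD·DD·DD·DD·AC·DA·DD·BC
    A ↦ BC
    B ↦ AC
    C ↦ DA
    D ↦ DD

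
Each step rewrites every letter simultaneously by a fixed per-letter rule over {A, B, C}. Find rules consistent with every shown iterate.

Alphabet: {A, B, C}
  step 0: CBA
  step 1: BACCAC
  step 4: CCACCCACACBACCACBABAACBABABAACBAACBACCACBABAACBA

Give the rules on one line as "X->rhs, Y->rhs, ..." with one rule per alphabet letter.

A->AC, B->CC, C->BA

  step 0 ⇒ step 1: CBA ⇒ BA·CC·AC
    A ↦ AC
    B ↦ CC
    C ↦ BA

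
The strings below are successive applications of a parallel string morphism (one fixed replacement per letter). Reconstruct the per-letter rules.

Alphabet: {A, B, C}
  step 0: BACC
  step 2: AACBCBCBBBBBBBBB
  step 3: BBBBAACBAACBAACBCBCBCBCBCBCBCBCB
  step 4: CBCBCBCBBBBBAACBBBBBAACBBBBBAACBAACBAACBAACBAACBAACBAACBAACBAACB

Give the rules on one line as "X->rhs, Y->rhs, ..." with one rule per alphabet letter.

A->BB, B->CB, C->AA

  step 3 ⇒ step 4: BBBBAACBAACBAACBCBCBCBCBCBCBCBCB ⇒ CB·CB·CB·CB·BB·BB·AA·CB·BB·BB·AA·CB·BB·BB·AA·CB·AA·CB·AA·CB·AA·CB·AA·CB·AA·CB·AA·CB·AA·CB·AA·CB
    A ↦ BB
    B ↦ CB
    C ↦ AA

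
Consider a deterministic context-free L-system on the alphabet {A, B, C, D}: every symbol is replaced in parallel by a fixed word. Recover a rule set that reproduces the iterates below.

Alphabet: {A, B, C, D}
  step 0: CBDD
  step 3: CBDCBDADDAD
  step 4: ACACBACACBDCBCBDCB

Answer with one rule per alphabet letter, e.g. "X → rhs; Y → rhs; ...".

  step 3 ⇒ step 4: CBDCBDADDAD ⇒ A·CA·CB·A·CA·CB·D·CB·CB·D·CB
    A ↦ D
    B ↦ CA
    C ↦ A
    D ↦ CB

A->D, B->CA, C->A, D->CB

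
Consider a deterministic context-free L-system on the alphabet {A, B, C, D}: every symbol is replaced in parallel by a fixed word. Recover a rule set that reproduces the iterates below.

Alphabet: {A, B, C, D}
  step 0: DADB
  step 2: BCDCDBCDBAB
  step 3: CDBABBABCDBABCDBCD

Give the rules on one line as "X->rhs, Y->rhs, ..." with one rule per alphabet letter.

  step 2 ⇒ step 3: BCDCDBCDBAB ⇒ CD·B·AB·B·AB·CD·B·AB·CD·B·CD
    A ↦ B
    B ↦ CD
    C ↦ B
    D ↦ AB

A->B, B->CD, C->B, D->AB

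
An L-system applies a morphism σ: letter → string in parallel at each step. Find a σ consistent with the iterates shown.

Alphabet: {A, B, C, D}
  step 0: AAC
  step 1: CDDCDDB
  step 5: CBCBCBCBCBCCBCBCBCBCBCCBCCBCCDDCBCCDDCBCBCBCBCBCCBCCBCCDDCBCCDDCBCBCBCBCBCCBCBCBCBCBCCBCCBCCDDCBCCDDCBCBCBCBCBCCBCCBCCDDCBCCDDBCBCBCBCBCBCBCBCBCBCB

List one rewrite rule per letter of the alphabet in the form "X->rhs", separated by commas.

  step 0 ⇒ step 1: AAC ⇒ CDD·CDD·B
    A ↦ CDD
    C ↦ B
    B ↦ CBC  (constrained at step 1)
    D ↦ BA  (constrained at step 1)

A->CDD, B->CBC, C->B, D->BA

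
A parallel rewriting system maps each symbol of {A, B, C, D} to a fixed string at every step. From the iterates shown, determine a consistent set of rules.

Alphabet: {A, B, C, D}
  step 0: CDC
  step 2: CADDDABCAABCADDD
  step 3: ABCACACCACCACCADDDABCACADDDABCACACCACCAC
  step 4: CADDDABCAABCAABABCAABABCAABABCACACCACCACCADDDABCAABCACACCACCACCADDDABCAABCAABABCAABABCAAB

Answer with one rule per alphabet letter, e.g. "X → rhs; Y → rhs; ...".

  step 3 ⇒ step 4: ABCACACCACCACCADDDABCACADDDABCACACCACCAC ⇒ CA·DDD·AB·CA·AB·CA·AB·AB·CA·AB·AB·CA·AB·AB·CA·CAC·CAC·CAC·CA·DDD·AB·CA·AB·CA·CAC·CAC·CAC·CA·DDD·AB·CA·AB·CA·AB·AB·CA·AB·AB·CA·AB
    A ↦ CA
    B ↦ DDD
    C ↦ AB
    D ↦ CAC

A->CA, B->DDD, C->AB, D->CAC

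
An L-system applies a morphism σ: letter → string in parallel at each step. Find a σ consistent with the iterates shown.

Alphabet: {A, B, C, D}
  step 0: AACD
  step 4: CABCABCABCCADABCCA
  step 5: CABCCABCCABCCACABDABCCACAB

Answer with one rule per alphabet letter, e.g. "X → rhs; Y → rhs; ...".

  step 4 ⇒ step 5: CABCABCABCCADABCCA ⇒ CA·B·C·CA·B·C·CA·B·C·CA·CA·B·DA·B·C·CA·CA·B
    A ↦ B
    B ↦ C
    C ↦ CA
    D ↦ DA

A->B, B->C, C->CA, D->DA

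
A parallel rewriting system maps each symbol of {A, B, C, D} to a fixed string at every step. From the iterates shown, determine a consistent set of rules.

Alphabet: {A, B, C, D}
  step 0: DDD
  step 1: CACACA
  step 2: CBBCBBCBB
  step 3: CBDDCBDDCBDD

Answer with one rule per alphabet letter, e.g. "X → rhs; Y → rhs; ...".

  step 2 ⇒ step 3: CBBCBBCBB ⇒ CB·D·D·CB·D·D·CB·D·D
    B ↦ D
    C ↦ CB
  step 1 ⇒ step 2: CACACA ⇒ CB·B·CB·B·CB·B
    A ↦ B
  step 0 ⇒ step 1: DDD ⇒ CA·CA·CA
    D ↦ CA

A->B, B->D, C->CB, D->CA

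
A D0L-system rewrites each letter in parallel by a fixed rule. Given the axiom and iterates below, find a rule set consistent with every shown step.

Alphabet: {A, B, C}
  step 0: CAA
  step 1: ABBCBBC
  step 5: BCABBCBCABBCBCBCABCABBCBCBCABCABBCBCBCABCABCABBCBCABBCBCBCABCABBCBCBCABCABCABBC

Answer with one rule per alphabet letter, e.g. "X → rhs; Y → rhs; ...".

  step 0 ⇒ step 1: CAA ⇒ A·BBC·BBC
    A ↦ BBC
    C ↦ A
    B ↦ BC  (constrained at step 1)

A->BBC, B->BC, C->A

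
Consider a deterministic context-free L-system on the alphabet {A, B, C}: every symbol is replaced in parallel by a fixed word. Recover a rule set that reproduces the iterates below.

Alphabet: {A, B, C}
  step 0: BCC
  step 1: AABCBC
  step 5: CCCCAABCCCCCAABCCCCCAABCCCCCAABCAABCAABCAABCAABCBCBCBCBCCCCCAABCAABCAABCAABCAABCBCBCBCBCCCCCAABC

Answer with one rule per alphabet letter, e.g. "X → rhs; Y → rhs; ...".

A->CC, B->AA, C->BC

  step 0 ⇒ step 1: BCC ⇒ AA·BC·BC
    B ↦ AA
    C ↦ BC
    A ↦ CC  (constrained at step 1)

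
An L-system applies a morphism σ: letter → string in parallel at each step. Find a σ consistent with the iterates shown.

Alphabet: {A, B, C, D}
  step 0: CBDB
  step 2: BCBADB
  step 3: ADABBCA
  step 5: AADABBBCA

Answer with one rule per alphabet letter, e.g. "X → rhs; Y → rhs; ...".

A->B, B->A, C->D, D->BC

  step 2 ⇒ step 3: BCBADB ⇒ A·D·A·B·BC·A
    A ↦ B
    B ↦ A
    C ↦ D
    D ↦ BC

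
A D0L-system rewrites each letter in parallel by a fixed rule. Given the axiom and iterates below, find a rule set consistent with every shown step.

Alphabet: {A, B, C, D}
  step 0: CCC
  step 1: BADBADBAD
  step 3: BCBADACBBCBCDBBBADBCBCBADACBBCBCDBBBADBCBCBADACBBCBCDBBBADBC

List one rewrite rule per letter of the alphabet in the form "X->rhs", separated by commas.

A->DBB, B->BC, C->BAD, D->ACB

  step 0 ⇒ step 1: CCC ⇒ BAD·BAD·BAD
    C ↦ BAD
    A ↦ DBB  (constrained at step 1)
    B ↦ BC  (constrained at step 1)
    D ↦ ACB  (constrained at step 1)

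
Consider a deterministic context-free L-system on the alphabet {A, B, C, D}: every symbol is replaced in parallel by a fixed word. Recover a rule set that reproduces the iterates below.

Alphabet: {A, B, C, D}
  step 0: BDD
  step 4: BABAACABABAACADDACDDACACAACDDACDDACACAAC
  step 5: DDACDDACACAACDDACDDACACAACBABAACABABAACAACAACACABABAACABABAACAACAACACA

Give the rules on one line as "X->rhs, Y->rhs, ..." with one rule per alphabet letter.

A->AC, B->DD, C->A, D->BA

  step 4 ⇒ step 5: BABAACABABAACADDACDDACACAACDDACDDACACAAC ⇒ DD·AC·DD·AC·AC·A·AC·DD·AC·DD·AC·AC·A·AC·BA·BA·AC·A·BA·BA·AC·A·AC·A·AC·AC·A·BA·BA·AC·A·BA·BA·AC·A·AC·A·AC·AC·A
    A ↦ AC
    B ↦ DD
    C ↦ A
    D ↦ BA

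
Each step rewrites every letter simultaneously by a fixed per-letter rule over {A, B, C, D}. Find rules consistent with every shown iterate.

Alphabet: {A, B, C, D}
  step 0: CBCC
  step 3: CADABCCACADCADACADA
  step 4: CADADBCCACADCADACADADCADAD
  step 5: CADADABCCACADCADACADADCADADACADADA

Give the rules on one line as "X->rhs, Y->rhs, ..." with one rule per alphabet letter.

A->D, B->BC, C->CA, D->A

  step 4 ⇒ step 5: CADADBCCACADCADACADADCADAD ⇒ CA·D·A·D·A·BC·CA·CA·D·CA·D·A·CA·D·A·D·CA·D·A·D·A·CA·D·A·D·A
    A ↦ D
    B ↦ BC
    C ↦ CA
    D ↦ A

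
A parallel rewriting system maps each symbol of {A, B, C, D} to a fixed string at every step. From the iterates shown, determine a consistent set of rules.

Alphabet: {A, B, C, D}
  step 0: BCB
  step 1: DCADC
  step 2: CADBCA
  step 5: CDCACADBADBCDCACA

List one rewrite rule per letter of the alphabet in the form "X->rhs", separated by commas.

  step 1 ⇒ step 2: DCADC ⇒ C·A·DB·C·A
    A ↦ DB
    C ↦ A
    D ↦ C
  step 0 ⇒ step 1: BCB ⇒ DC·A·DC
    B ↦ DC

A->DB, B->DC, C->A, D->C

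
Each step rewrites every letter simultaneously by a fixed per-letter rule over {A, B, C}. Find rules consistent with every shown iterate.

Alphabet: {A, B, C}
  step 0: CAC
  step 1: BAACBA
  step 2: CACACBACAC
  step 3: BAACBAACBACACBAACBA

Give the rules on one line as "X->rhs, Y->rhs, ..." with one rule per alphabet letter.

  step 2 ⇒ step 3: CACACBACAC ⇒ BA·AC·BA·AC·BA·C·AC·BA·AC·BA
    A ↦ AC
    B ↦ C
    C ↦ BA

A->AC, B->C, C->BA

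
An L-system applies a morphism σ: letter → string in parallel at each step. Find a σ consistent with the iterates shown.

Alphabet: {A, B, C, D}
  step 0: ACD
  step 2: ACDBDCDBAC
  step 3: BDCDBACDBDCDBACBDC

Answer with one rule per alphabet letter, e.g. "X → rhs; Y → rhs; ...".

A->B, B->AC, C->DC, D->DB

  step 2 ⇒ step 3: ACDBDCDBAC ⇒ B·DC·DB·AC·DB·DC·DB·AC·B·DC
    A ↦ B
    B ↦ AC
    C ↦ DC
    D ↦ DB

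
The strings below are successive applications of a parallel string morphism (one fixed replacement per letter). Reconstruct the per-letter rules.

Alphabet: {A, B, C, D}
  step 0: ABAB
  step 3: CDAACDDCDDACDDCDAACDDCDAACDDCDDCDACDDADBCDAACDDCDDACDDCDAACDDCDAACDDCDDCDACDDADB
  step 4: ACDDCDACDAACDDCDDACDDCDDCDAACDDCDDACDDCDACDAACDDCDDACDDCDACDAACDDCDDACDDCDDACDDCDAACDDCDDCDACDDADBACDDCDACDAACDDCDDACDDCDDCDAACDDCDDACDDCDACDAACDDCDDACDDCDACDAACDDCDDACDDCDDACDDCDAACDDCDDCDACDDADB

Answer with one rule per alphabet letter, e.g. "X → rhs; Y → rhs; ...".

A->CDA, B->ADB, C->A, D->CDD

  step 3 ⇒ step 4: CDAACDDCDDACDDCDAACDDCDAACDDCDDCDACDDADBCDAACDDCDDACDDCDAACDDCDAACDDCDDCDACDDADB ⇒ A·CDD·CDA·CDA·A·CDD·CDD·A·CDD·CDD·CDA·A·CDD·CDD·A·CDD·CDA·CDA·A·CDD·CDD·A·CDD·CDA·CDA·A·CDD·CDD·A·CDD·CDD·A·CDD·CDA·A·CDD·CDD·CDA·CDD·ADB·A·CDD·CDA·CDA·A·CDD·CDD·A·CDD·CDD·CDA·A·CDD·CDD·A·CDD·CDA·CDA·A·CDD·CDD·A·CDD·CDA·CDA·A·CDD·CDD·A·CDD·CDD·A·CDD·CDA·A·CDD·CDD·CDA·CDD·ADB
    A ↦ CDA
    B ↦ ADB
    C ↦ A
    D ↦ CDD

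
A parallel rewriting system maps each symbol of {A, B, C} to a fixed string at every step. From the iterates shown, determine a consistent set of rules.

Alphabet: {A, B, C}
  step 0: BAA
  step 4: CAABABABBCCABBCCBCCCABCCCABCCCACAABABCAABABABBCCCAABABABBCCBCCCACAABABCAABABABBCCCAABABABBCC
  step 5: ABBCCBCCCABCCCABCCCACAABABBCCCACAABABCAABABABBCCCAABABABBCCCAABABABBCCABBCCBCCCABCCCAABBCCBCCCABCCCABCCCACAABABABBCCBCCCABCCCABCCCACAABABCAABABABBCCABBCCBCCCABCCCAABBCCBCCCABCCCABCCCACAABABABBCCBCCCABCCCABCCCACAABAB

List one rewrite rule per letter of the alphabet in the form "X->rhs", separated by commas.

  step 4 ⇒ step 5: CAABABABBCCABBCCBCCCABCCCABCCCACAABABCAABABABBCCCAABABABBCCBCCCACAABABCAABABABBCCCAABABABBCC ⇒ AB·BCC·BCC·CA·BCC·CA·BCC·CA·CA·AB·AB·BCC·CA·CA·AB·AB·CA·AB·AB·AB·BCC·CA·AB·AB·AB·BCC·CA·AB·AB·AB·BCC·AB·BCC·BCC·CA·BCC·CA·AB·BCC·BCC·CA·BCC·CA·BCC·CA·CA·AB·AB·AB·BCC·BCC·CA·BCC·CA·BCC·CA·CA·AB·AB·CA·AB·AB·AB·BCC·AB·BCC·BCC·CA·BCC·CA·AB·BCC·BCC·CA·BCC·CA·BCC·CA·CA·AB·AB·AB·BCC·BCC·CA·BCC·CA·BCC·CA·CA·AB·AB
    A ↦ BCC
    B ↦ CA
    C ↦ AB

A->BCC, B->CA, C->AB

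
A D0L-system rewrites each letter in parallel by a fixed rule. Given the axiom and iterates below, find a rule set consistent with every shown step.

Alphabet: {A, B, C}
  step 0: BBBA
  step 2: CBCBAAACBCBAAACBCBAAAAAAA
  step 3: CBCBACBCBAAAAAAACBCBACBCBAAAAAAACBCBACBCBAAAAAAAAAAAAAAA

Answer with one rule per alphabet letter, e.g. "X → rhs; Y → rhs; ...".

  step 2 ⇒ step 3: CBCBAAACBCBAAACBCBAAAAAAA ⇒ CB·CBA·CB·CBA·AA·AA·AA·CB·CBA·CB·CBA·AA·AA·AA·CB·CBA·CB·CBA·AA·AA·AA·AA·AA·AA·AA
    A ↦ AA
    B ↦ CBA
    C ↦ CB

A->AA, B->CBA, C->CB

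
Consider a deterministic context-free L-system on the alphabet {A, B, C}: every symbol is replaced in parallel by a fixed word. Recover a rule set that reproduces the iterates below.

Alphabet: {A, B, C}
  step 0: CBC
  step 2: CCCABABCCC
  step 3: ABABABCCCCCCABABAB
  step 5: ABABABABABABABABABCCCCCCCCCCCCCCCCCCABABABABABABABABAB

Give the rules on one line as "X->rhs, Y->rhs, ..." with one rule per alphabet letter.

A->C, B->CC, C->AB

  step 2 ⇒ step 3: CCCABABCCC ⇒ AB·AB·AB·C·CC·C·CC·AB·AB·AB
    A ↦ C
    B ↦ CC
    C ↦ AB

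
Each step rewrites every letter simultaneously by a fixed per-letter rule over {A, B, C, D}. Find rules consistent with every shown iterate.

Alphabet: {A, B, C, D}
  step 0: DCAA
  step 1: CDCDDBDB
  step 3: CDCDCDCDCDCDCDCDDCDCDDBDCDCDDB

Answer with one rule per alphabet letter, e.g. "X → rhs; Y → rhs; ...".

A->DB, B->A, C->D, D->CDC

  step 0 ⇒ step 1: DCAA ⇒ CDC·D·DB·DB
    A ↦ DB
    C ↦ D
    D ↦ CDC
    B ↦ A  (constrained at step 1)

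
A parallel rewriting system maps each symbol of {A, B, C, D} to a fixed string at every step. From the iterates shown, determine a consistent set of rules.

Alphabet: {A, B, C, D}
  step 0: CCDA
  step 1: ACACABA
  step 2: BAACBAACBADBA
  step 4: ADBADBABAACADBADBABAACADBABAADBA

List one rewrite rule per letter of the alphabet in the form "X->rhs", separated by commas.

A->BA, B->D, C->AC, D->A

  step 1 ⇒ step 2: ACACABA ⇒ BA·AC·BA·AC·BA·D·BA
    A ↦ BA
    B ↦ D
    C ↦ AC
  step 0 ⇒ step 1: CCDA ⇒ AC·AC·A·BA
    D ↦ A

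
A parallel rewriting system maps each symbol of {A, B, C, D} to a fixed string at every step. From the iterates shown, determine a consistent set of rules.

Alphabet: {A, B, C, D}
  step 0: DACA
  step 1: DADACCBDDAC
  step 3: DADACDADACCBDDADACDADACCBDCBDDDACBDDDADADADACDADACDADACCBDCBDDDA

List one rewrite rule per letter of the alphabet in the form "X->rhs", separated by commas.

A->DAC, B->D, C->CBD, D->DA

  step 0 ⇒ step 1: DACA ⇒ DA·DAC·CBD·DAC
    A ↦ DAC
    C ↦ CBD
    D ↦ DA
    B ↦ D  (constrained at step 1)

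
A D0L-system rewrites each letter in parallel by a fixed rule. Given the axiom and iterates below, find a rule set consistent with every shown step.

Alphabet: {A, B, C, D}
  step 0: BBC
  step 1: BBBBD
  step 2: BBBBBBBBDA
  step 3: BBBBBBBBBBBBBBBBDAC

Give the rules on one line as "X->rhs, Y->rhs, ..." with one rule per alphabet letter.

  step 2 ⇒ step 3: BBBBBBBBDA ⇒ BB·BB·BB·BB·BB·BB·BB·BB·DA·C
    A ↦ C
    B ↦ BB
    D ↦ DA
  step 0 ⇒ step 1: BBC ⇒ BB·BB·D
    C ↦ D

A->C, B->BB, C->D, D->DA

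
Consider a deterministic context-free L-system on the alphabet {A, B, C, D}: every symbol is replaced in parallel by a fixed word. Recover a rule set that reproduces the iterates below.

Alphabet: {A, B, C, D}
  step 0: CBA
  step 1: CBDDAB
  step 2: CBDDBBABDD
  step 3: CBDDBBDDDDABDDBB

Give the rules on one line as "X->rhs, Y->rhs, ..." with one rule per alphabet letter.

A->AB, B->DD, C->CB, D->B

  step 2 ⇒ step 3: CBDDBBABDD ⇒ CB·DD·B·B·DD·DD·AB·DD·B·B
    A ↦ AB
    B ↦ DD
    C ↦ CB
    D ↦ B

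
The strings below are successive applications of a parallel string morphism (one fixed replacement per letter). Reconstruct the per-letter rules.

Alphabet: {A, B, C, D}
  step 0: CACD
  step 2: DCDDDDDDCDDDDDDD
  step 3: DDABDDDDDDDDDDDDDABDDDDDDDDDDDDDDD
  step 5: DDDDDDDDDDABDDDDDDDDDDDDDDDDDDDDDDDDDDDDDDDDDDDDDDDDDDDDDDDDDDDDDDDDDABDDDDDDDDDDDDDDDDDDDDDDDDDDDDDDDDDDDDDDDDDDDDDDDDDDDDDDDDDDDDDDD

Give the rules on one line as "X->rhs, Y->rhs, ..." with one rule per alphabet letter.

  step 2 ⇒ step 3: DCDDDDDDCDDDDDDD ⇒ DD·ABD·DD·DD·DD·DD·DD·DD·ABD·DD·DD·DD·DD·DD·DD·DD
    C ↦ ABD
    D ↦ DD
    A ↦ D  (constrained at step 0)
    B ↦ CD  (constrained at step 3)

A->D, B->CD, C->ABD, D->DD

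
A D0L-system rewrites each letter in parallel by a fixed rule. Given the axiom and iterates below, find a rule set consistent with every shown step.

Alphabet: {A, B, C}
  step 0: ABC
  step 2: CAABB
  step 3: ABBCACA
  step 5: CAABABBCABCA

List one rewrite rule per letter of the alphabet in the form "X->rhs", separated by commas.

  step 2 ⇒ step 3: CAABB ⇒ A·B·B·CA·CA
    A ↦ B
    B ↦ CA
    C ↦ A

A->B, B->CA, C->A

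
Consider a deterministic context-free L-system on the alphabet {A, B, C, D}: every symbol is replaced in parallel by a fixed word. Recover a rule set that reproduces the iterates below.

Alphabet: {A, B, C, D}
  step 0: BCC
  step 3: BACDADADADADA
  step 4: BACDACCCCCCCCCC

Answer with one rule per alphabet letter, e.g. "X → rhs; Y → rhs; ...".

A->C, B->BA, C->DA, D->C

  step 3 ⇒ step 4: BACDADADADADA ⇒ BA·C·DA·C·C·C·C·C·C·C·C·C·C
    A ↦ C
    B ↦ BA
    C ↦ DA
    D ↦ C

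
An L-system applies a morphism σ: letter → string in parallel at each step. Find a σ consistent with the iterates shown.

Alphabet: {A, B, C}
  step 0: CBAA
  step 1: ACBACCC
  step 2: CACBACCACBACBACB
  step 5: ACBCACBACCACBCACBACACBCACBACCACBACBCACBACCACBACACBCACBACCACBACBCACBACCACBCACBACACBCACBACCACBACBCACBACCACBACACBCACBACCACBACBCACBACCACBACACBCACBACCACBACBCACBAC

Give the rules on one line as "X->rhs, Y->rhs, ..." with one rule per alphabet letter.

A->C, B->AC, C->ACB

  step 1 ⇒ step 2: ACBACCC ⇒ C·ACB·AC·C·ACB·ACB·ACB
    A ↦ C
    B ↦ AC
    C ↦ ACB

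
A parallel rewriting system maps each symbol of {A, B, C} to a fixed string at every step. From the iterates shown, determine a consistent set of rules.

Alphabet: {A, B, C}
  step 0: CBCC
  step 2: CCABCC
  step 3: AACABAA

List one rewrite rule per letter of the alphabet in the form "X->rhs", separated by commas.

  step 2 ⇒ step 3: CCABCC ⇒ A·A·C·AB·A·A
    A ↦ C
    B ↦ AB
    C ↦ A

A->C, B->AB, C->A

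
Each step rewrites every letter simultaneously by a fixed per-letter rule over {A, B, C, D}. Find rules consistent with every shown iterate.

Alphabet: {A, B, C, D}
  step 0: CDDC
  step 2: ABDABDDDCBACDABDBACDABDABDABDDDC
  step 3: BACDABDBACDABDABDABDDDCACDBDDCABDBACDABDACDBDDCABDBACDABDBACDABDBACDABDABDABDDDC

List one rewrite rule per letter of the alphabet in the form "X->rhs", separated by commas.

  step 2 ⇒ step 3: ABDABDDDCBACDABDBACDABDABDABDDDC ⇒ B·ACD·ABD·B·ACD·ABD·ABD·ABD·DDC·ACD·B·DDC·ABD·B·ACD·ABD·ACD·B·DDC·ABD·B·ACD·ABD·B·ACD·ABD·B·ACD·ABD·ABD·ABD·DDC
    A ↦ B
    B ↦ ACD
    C ↦ DDC
    D ↦ ABD

A->B, B->ACD, C->DDC, D->ABD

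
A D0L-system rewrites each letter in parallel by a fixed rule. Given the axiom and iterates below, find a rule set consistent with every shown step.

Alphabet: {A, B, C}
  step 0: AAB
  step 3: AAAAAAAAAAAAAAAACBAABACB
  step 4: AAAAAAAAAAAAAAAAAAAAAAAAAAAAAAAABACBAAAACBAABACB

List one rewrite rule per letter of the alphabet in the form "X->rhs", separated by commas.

A->AA, B->CB, C->BA

  step 3 ⇒ step 4: AAAAAAAAAAAAAAAACBAABACB ⇒ AA·AA·AA·AA·AA·AA·AA·AA·AA·AA·AA·AA·AA·AA·AA·AA·BA·CB·AA·AA·CB·AA·BA·CB
    A ↦ AA
    B ↦ CB
    C ↦ BA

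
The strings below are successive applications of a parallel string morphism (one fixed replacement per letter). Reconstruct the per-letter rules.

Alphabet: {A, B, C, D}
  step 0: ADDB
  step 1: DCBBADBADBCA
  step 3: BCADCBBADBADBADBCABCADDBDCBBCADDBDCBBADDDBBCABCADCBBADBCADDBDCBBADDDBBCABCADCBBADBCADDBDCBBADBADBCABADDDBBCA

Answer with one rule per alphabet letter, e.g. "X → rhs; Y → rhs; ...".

A->DCB, B->BCA, C->DDB, D->BAD

  step 0 ⇒ step 1: ADDB ⇒ DCB·BAD·BAD·BCA
    A ↦ DCB
    B ↦ BCA
    D ↦ BAD
    C ↦ DDB  (constrained at step 1)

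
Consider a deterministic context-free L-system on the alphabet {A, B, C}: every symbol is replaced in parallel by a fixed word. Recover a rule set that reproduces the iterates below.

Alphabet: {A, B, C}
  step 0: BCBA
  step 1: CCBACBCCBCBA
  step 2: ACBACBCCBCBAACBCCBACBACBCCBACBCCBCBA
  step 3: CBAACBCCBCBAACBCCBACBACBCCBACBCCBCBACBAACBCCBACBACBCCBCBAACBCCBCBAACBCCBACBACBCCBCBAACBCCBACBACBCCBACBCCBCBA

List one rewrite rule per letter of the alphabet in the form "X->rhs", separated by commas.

A->CBA, B->CCB, C->ACB

  step 2 ⇒ step 3: ACBACBCCBCBAACBCCBACBACBCCBACBCCBCBA ⇒ CBA·ACB·CCB·CBA·ACB·CCB·ACB·ACB·CCB·ACB·CCB·CBA·CBA·ACB·CCB·ACB·ACB·CCB·CBA·ACB·CCB·CBA·ACB·CCB·ACB·ACB·CCB·CBA·ACB·CCB·ACB·ACB·CCB·ACB·CCB·CBA
    A ↦ CBA
    B ↦ CCB
    C ↦ ACB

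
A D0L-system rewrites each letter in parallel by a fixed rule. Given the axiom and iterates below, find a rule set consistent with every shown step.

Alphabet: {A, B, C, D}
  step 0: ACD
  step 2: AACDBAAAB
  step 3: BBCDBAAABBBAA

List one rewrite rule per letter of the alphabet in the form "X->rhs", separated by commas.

A->B, B->AA, C->CD, D->BA

  step 2 ⇒ step 3: AACDBAAAB ⇒ B·B·CD·BA·AA·B·B·B·AA
    A ↦ B
    B ↦ AA
    C ↦ CD
    D ↦ BA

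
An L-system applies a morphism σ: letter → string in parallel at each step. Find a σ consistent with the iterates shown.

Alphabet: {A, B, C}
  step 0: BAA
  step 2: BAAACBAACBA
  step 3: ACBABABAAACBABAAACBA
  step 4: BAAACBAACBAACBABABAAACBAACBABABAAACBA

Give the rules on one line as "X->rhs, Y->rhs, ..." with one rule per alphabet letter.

  step 3 ⇒ step 4: ACBABABAAACBABAAACBA ⇒ BA·A·AC·BA·AC·BA·AC·BA·BA·BA·A·AC·BA·AC·BA·BA·BA·A·AC·BA
    A ↦ BA
    B ↦ AC
    C ↦ A

A->BA, B->AC, C->A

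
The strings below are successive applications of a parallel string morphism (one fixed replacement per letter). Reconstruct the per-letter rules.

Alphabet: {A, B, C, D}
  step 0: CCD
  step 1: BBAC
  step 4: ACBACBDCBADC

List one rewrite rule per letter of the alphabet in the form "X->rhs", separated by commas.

  step 0 ⇒ step 1: CCD ⇒ B·B·AC
    C ↦ B
    D ↦ AC
    A ↦ DC  (constrained at step 1)
    B ↦ A  (constrained at step 1)

A->DC, B->A, C->B, D->AC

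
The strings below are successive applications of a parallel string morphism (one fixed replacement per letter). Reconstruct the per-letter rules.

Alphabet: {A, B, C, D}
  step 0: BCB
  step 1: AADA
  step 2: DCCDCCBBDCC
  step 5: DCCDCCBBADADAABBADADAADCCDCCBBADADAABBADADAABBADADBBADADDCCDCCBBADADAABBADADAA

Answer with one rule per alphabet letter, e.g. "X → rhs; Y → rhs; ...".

  step 1 ⇒ step 2: AADA ⇒ DCC·DCC·BB·DCC
    A ↦ DCC
    D ↦ BB
  step 0 ⇒ step 1: BCB ⇒ A·AD·A
    B ↦ A
  step 0 ⇒ step 1: BCB ⇒ A·AD·A
    C ↦ AD

A->DCC, B->A, C->AD, D->BB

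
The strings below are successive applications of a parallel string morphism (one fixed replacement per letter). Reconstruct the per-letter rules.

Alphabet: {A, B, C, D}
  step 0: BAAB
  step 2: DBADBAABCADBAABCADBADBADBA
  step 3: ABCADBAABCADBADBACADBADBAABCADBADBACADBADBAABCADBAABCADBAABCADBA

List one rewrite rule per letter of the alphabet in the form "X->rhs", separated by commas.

A->DBA, B->CA, C->DBA, D->AB

  step 2 ⇒ step 3: DBADBAABCADBAABCADBADBADBA ⇒ AB·CA·DBA·AB·CA·DBA·DBA·CA·DBA·DBA·AB·CA·DBA·DBA·CA·DBA·DBA·AB·CA·DBA·AB·CA·DBA·AB·CA·DBA
    A ↦ DBA
    B ↦ CA
    C ↦ DBA
    D ↦ AB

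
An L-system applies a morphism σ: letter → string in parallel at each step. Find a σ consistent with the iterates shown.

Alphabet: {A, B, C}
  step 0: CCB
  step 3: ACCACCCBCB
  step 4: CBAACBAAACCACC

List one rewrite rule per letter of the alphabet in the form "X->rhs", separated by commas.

  step 3 ⇒ step 4: ACCACCCBCB ⇒ CB·A·A·CB·A·A·A·CC·A·CC
    A ↦ CB
    B ↦ CC
    C ↦ A

A->CB, B->CC, C->A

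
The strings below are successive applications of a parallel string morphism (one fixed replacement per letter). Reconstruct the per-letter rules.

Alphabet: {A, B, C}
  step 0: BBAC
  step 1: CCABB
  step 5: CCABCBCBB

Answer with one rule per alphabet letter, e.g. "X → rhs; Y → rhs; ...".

  step 0 ⇒ step 1: BBAC ⇒ C·C·AB·B
    A ↦ AB
    B ↦ C
    C ↦ B

A->AB, B->C, C->B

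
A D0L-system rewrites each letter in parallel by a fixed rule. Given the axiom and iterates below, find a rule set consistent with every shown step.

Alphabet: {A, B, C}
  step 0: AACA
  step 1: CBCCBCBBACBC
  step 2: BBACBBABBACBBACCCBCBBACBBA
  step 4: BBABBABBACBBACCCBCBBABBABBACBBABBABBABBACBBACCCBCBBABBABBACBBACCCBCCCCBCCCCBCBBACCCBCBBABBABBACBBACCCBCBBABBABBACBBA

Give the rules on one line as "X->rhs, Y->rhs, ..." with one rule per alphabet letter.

  step 1 ⇒ step 2: CBCCBCBBACBC ⇒ BBA·C·BBA·BBA·C·BBA·C·C·CBC·BBA·C·BBA
    A ↦ CBC
    B ↦ C
    C ↦ BBA

A->CBC, B->C, C->BBA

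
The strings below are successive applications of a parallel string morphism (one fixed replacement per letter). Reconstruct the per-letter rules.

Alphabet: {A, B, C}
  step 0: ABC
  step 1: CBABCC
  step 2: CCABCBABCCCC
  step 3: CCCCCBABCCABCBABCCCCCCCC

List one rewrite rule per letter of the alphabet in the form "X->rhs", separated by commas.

A->CB, B->AB, C->CC

  step 2 ⇒ step 3: CCABCBABCCCC ⇒ CC·CC·CB·AB·CC·AB·CB·AB·CC·CC·CC·CC
    A ↦ CB
    B ↦ AB
    C ↦ CC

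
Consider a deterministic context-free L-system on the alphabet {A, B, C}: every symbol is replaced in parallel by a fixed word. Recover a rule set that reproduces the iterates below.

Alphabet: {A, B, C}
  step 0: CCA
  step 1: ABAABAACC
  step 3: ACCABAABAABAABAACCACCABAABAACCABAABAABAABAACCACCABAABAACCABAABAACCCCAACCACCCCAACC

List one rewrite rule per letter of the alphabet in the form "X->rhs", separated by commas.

  step 0 ⇒ step 1: CCA ⇒ ABA·ABA·ACC
    A ↦ ACC
    C ↦ ABA
    B ↦ CCA  (constrained at step 1)

A->ACC, B->CCA, C->ABA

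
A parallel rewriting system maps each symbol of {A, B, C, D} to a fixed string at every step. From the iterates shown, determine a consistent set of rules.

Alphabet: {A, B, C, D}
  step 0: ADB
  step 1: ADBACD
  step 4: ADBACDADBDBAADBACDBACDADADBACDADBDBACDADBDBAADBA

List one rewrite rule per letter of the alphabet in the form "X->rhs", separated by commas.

  step 0 ⇒ step 1: ADB ⇒ AD·BA·CD
    A ↦ AD
    B ↦ CD
    D ↦ BA
    C ↦ BD  (constrained at step 1)

A->AD, B->CD, C->BD, D->BA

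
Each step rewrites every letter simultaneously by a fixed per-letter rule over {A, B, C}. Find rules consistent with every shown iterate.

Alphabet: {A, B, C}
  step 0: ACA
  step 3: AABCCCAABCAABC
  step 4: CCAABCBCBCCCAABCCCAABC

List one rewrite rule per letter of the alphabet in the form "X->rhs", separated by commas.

A->C, B->AA, C->BC

  step 3 ⇒ step 4: AABCCCAABCAABC ⇒ C·C·AA·BC·BC·BC·C·C·AA·BC·C·C·AA·BC
    A ↦ C
    B ↦ AA
    C ↦ BC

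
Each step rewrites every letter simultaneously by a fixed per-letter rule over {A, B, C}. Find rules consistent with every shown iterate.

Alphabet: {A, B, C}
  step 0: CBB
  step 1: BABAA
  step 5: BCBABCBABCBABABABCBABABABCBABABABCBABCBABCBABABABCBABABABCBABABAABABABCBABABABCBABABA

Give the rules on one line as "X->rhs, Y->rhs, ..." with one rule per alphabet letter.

  step 0 ⇒ step 1: CBB ⇒ BAB·A·A
    B ↦ A
    C ↦ BAB
    A ↦ BCB  (constrained at step 1)

A->BCB, B->A, C->BAB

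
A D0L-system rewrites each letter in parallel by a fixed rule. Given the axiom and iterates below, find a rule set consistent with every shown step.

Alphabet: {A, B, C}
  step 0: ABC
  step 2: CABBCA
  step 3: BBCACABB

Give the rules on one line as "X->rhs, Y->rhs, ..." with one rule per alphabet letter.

A->B, B->CA, C->B

  step 2 ⇒ step 3: CABBCA ⇒ B·B·CA·CA·B·B
    A ↦ B
    B ↦ CA
    C ↦ B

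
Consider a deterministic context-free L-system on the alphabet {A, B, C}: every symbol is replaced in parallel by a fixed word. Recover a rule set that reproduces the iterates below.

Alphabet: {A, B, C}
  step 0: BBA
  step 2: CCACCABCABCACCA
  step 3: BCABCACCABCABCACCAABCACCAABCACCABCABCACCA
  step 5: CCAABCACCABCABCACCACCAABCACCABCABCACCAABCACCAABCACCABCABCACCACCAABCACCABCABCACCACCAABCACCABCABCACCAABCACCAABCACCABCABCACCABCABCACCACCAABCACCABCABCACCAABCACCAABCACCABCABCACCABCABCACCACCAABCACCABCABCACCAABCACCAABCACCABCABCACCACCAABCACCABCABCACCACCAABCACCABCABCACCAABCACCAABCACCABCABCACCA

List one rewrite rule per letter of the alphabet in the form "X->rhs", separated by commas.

A->CCA, B->A, C->BCA

  step 2 ⇒ step 3: CCACCABCABCACCA ⇒ BCA·BCA·CCA·BCA·BCA·CCA·A·BCA·CCA·A·BCA·CCA·BCA·BCA·CCA
    A ↦ CCA
    B ↦ A
    C ↦ BCA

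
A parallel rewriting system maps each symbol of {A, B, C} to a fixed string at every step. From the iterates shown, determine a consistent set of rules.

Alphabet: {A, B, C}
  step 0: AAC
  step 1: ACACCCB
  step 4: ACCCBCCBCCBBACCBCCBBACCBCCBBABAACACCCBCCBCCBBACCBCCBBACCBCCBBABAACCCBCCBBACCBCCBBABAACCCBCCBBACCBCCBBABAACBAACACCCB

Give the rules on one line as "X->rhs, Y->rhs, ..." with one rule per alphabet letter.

A->AC, B->BA, C->CCB

  step 0 ⇒ step 1: AAC ⇒ AC·AC·CCB
    A ↦ AC
    C ↦ CCB
    B ↦ BA  (constrained at step 1)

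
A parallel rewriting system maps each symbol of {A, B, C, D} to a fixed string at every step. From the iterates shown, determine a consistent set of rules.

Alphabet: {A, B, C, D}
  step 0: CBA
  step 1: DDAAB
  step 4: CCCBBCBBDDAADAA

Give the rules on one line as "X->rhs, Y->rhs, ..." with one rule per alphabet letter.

  step 0 ⇒ step 1: CBA ⇒ D·DAA·B
    A ↦ B
    B ↦ DAA
    C ↦ D
    D ↦ C  (constrained at step 1)

A->B, B->DAA, C->D, D->C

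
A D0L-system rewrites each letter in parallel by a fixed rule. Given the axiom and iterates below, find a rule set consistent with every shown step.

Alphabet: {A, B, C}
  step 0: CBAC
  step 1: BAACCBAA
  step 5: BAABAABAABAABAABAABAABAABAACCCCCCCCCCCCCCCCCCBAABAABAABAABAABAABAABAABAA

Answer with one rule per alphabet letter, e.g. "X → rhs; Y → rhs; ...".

A->C, B->C, C->BAA

  step 0 ⇒ step 1: CBAC ⇒ BAA·C·C·BAA
    A ↦ C
    B ↦ C
    C ↦ BAA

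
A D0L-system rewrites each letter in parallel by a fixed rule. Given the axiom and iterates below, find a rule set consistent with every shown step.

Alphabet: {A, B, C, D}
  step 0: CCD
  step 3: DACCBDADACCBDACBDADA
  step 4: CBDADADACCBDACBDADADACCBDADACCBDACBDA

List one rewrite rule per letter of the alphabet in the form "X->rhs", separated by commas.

  step 3 ⇒ step 4: DACCBDADACCBDACBDADA ⇒ CB·DA·DA·DA·C·CB·DA·CB·DA·DA·DA·C·CB·DA·DA·C·CB·DA·CB·DA
    A ↦ DA
    B ↦ C
    C ↦ DA
    D ↦ CB

A->DA, B->C, C->DA, D->CB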